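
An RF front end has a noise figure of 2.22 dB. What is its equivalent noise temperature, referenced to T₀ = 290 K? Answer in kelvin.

F = 10^(2.22/10) = 1.66725
T_e = (F − 1)·T₀ = (1.66725 − 1) × 290 = 194 K

194 K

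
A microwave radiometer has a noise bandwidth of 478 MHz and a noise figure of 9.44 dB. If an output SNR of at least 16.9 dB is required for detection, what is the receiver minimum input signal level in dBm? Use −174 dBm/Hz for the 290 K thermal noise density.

Sensitivity = −174 + 10 log₁₀(B) + NF + SNR_min
= −174 + 86.79 + 9.44 + 16.9
= −60.87 dBm → −60.9 dBm

−60.9 dBm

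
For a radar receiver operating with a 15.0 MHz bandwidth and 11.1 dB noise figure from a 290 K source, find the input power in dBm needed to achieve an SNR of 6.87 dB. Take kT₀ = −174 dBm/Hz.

−84.3 dBm

Sensitivity = −174 + 10 log₁₀(B) + NF + SNR_min
= −174 + 71.76 + 11.1 + 6.87
= −84.27 dBm → −84.3 dBm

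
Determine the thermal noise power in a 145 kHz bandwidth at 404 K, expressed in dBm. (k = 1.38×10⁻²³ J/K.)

P_n = kTB = 1.38×10⁻²³ × 404 × 1.45×10⁵ = 8.08×10⁻¹⁶ W
In dBm: 10 log₁₀(8.08×10⁻¹⁶ / 10⁻³) = −120.9 dBm

−120.9 dBm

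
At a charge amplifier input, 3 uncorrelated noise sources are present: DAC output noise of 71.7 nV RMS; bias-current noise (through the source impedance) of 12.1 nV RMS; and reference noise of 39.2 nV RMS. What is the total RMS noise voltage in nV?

82.6 nV

Uncorrelated sources add in power (mean-square): V_tot = √(ΣV_i²)
V_tot = √[(7.17×10⁻⁸)² + (1.21×10⁻⁸)² + (3.92×10⁻⁸)²] = 8.26×10⁻⁸ V = 82.6 nV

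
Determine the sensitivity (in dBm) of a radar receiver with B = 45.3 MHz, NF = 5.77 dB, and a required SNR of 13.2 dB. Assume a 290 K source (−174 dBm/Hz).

Sensitivity = −174 + 10 log₁₀(B) + NF + SNR_min
= −174 + 76.56 + 5.77 + 13.2
= −78.47 dBm → −78.5 dBm

−78.5 dBm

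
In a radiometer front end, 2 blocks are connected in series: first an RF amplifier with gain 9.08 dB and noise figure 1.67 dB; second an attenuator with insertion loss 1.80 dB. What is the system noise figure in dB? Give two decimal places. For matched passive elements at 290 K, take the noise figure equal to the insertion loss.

1.85 dB

Convert to linear (a loss of L dB is a gain of −L dB): F_i = 10^(NF_i/10), G_i = 10^(G_i,dB/10)
  Stage 1: F_1 = 10^(1.67/10) = 1.469, G_1 = 10^(9.08/10) = 8.091
  Stage 2: F_2 = 10^(1.80/10) = 1.514, G_2 = 10^(−1.80/10) = 0.6607
Friis cascade:
  F = 1.469 + (1.514 − 1)/8.091 = 1.532
NF = 10 log₁₀(1.532) = 1.85 dB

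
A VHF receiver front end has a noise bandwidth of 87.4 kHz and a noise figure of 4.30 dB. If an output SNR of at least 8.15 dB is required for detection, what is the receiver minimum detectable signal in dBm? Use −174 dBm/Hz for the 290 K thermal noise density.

−112.1 dBm

Sensitivity = −174 + 10 log₁₀(B) + NF + SNR_min
= −174 + 49.42 + 4.30 + 8.15
= −112.13 dBm → −112.1 dBm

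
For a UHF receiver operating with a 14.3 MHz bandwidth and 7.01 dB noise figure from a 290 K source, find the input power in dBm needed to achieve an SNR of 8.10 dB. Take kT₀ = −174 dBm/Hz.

Sensitivity = −174 + 10 log₁₀(B) + NF + SNR_min
= −174 + 71.55 + 7.01 + 8.10
= −87.34 dBm → −87.3 dBm

−87.3 dBm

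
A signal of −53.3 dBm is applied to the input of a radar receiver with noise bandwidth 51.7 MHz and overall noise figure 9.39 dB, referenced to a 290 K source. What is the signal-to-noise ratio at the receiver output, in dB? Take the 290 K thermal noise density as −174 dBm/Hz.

Noise floor: N = −174 + 10 log₁₀(B) + NF
10 log₁₀(5.17×10⁷) = 77.13 dB
N = −174 + 77.13 + 9.39 = −87.48 dBm
SNR = P_sig − N = −53.3 − (−87.48) = 34.18 dB → 34.2 dB

34.2 dB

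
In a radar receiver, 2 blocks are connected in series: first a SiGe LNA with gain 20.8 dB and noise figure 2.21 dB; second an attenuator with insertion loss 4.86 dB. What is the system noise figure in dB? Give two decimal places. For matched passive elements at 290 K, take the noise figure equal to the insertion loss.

2.25 dB

Convert to linear (a loss of L dB is a gain of −L dB): F_i = 10^(NF_i/10), G_i = 10^(G_i,dB/10)
  Stage 1: F_1 = 10^(2.21/10) = 1.663, G_1 = 10^(20.8/10) = 120.2
  Stage 2: F_2 = 10^(4.86/10) = 3.062, G_2 = 10^(−4.86/10) = 0.3266
Friis cascade:
  F = 1.663 + (3.062 − 1)/120.2 = 1.681
NF = 10 log₁₀(1.681) = 2.25 dB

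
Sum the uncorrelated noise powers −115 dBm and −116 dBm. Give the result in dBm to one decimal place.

−112.5 dBm

Convert to linear, add, convert back:
P₁ = 3.16×10⁻¹⁵ W, P₂ = 2.51×10⁻¹⁵ W
P_tot = 5.67×10⁻¹⁵ W → 10 log₁₀(P_tot / 10⁻³) = −112.5 dBm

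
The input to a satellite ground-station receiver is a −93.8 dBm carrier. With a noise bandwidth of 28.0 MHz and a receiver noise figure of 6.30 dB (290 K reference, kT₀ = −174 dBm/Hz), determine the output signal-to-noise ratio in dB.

−0.6 dB

Noise floor: N = −174 + 10 log₁₀(B) + NF
10 log₁₀(2.80×10⁷) = 74.47 dB
N = −174 + 74.47 + 6.30 = −93.23 dBm
SNR = P_sig − N = −93.8 − (−93.23) = −0.57 dB → −0.6 dB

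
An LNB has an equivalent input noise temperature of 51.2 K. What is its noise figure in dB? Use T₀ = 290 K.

0.706 dB

F = 1 + T_e/T₀ = 1 + 51.2/290 = 1.17655
NF = 10 log₁₀(1.17655) = 0.706 dB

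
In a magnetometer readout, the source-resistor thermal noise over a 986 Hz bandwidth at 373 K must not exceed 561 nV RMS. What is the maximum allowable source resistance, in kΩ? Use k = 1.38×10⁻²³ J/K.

15.5 kΩ

Johnson–Nyquist: V_n = √(4kTRB) ⇒ R = V_n² / (4kTB)
4kTB = 4 × 1.38×10⁻²³ × 373 × 9.86×10² = 2.03×10⁻¹⁷
R = (5.61×10⁻⁷)² / 2.03×10⁻¹⁷ = 1.55×10⁴ Ω = 15.5 kΩ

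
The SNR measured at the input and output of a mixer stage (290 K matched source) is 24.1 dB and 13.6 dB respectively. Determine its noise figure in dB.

NF (dB) = SNR_in(dB) − SNR_out(dB) when the source is at T₀
NF = 24.1 − 13.6 = 10.5 dB

10.5 dB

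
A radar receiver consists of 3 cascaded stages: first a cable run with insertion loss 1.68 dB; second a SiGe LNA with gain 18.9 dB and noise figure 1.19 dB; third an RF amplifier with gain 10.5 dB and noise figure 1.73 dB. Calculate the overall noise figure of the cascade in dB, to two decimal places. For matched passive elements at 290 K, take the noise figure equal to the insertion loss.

2.89 dB

Convert to linear (a loss of L dB is a gain of −L dB): F_i = 10^(NF_i/10), G_i = 10^(G_i,dB/10)
  Stage 1: F_1 = 10^(1.68/10) = 1.472, G_1 = 10^(−1.68/10) = 0.6792
  Stage 2: F_2 = 10^(1.19/10) = 1.315, G_2 = 10^(18.9/10) = 77.62
  Stage 3: F_3 = 10^(1.73/10) = 1.489, G_3 = 10^(10.5/10) = 11.22
Friis cascade:
  F = 1.472 + (1.315 − 1)/0.6792 + (1.489 − 1)/52.72 = 1.946
NF = 10 log₁₀(1.946) = 2.89 dB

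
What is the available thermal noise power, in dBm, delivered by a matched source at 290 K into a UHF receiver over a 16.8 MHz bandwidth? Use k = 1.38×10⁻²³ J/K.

P_n = kTB = 1.38×10⁻²³ × 290 × 1.68×10⁷ = 6.72×10⁻¹⁴ W
In dBm: 10 log₁₀(6.72×10⁻¹⁴ / 10⁻³) = −101.7 dBm

−101.7 dBm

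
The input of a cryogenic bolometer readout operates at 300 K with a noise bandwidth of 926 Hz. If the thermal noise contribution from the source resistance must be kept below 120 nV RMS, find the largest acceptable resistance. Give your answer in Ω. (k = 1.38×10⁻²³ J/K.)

939 Ω

Johnson–Nyquist: V_n = √(4kTRB) ⇒ R = V_n² / (4kTB)
4kTB = 4 × 1.38×10⁻²³ × 300 × 9.26×10² = 1.53×10⁻¹⁷
R = (1.20×10⁻⁷)² / 1.53×10⁻¹⁷ = 9.39×10² Ω = 939 Ω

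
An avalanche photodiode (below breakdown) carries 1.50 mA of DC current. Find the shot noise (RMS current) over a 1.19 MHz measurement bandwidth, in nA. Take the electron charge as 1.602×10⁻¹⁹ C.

I_n = √(2qI·B)
2qI·B = 2 × 1.602×10⁻¹⁹ × 1.50×10⁻³ × 1.19×10⁶ = 5.72×10⁻¹⁶ A²
I_n = √(5.72×10⁻¹⁶) = 2.39×10⁻⁸ A = 23.9 nA

23.9 nA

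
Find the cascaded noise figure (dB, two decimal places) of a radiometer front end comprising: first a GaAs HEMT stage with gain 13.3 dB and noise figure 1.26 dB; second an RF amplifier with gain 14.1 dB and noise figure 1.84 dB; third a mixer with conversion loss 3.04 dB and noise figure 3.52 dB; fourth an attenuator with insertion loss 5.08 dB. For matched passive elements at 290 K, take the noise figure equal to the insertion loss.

Convert to linear (a loss of L dB is a gain of −L dB): F_i = 10^(NF_i/10), G_i = 10^(G_i,dB/10)
  Stage 1: F_1 = 10^(1.26/10) = 1.337, G_1 = 10^(13.3/10) = 21.38
  Stage 2: F_2 = 10^(1.84/10) = 1.528, G_2 = 10^(14.1/10) = 25.70
  Stage 3: F_3 = 10^(3.52/10) = 2.249, G_3 = 10^(−3.04/10) = 0.4966
  Stage 4: F_4 = 10^(5.08/10) = 3.221, G_4 = 10^(−5.08/10) = 0.3105
Friis cascade:
  F = 1.337 + (1.528 − 1)/21.38 + (2.249 − 1)/549.5 + (3.221 − 1)/272.9 = 1.372
NF = 10 log₁₀(1.372) = 1.37 dB

1.37 dB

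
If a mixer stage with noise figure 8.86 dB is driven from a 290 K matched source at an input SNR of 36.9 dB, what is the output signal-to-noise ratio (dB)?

28.04 dB

By definition F = SNR_in/SNR_out, so in dB: SNR_out = SNR_in − NF
SNR_out = 36.9 − 8.86 = 28.04 dB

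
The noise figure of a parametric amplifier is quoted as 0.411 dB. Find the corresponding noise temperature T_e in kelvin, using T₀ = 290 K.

28.8 K

F = 10^(0.411/10) = 1.09926
T_e = (F − 1)·T₀ = (1.09926 − 1) × 290 = 28.8 K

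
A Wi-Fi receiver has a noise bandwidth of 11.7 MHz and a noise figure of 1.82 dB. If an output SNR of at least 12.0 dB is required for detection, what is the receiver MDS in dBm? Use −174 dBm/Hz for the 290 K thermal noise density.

−89.5 dBm

Sensitivity = −174 + 10 log₁₀(B) + NF + SNR_min
= −174 + 70.68 + 1.82 + 12.0
= −89.50 dBm → −89.5 dBm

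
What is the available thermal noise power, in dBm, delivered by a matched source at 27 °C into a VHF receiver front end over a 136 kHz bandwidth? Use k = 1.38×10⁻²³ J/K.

−122.5 dBm

T = 27 °C + 273.15 = 300.15 K
P_n = kTB = 1.38×10⁻²³ × 300.15 × 1.36×10⁵ = 5.63×10⁻¹⁶ W
In dBm: 10 log₁₀(5.63×10⁻¹⁶ / 10⁻³) = −122.5 dBm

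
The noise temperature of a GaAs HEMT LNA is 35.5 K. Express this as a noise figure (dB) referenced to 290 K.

F = 1 + T_e/T₀ = 1 + 35.5/290 = 1.12241
NF = 10 log₁₀(1.12241) = 0.502 dB

0.502 dB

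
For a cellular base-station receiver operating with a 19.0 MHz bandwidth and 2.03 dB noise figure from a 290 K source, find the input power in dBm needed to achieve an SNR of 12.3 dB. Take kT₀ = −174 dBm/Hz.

−86.9 dBm

Sensitivity = −174 + 10 log₁₀(B) + NF + SNR_min
= −174 + 72.79 + 2.03 + 12.3
= −86.88 dBm → −86.9 dBm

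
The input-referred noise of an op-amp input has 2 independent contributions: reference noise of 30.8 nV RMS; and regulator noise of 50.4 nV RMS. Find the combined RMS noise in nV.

Uncorrelated sources add in power (mean-square): V_tot = √(ΣV_i²)
V_tot = √[(3.08×10⁻⁸)² + (5.04×10⁻⁸)²] = 5.91×10⁻⁸ V = 59.1 nV

59.1 nV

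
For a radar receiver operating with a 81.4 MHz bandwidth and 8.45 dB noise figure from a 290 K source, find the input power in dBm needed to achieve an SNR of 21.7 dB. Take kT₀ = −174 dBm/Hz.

Sensitivity = −174 + 10 log₁₀(B) + NF + SNR_min
= −174 + 79.11 + 8.45 + 21.7
= −64.74 dBm → −64.7 dBm

−64.7 dBm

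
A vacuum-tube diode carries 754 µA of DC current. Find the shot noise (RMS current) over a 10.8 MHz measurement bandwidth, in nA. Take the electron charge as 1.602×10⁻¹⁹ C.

51.1 nA

I_n = √(2qI·B)
2qI·B = 2 × 1.602×10⁻¹⁹ × 7.54×10⁻⁴ × 1.08×10⁷ = 2.61×10⁻¹⁵ A²
I_n = √(2.61×10⁻¹⁵) = 5.11×10⁻⁸ A = 51.1 nA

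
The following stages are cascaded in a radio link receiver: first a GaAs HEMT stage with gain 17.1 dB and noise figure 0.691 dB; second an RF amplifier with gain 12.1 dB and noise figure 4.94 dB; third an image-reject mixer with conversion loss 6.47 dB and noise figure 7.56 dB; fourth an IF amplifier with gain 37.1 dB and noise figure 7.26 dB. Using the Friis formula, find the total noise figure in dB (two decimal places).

Convert to linear (a loss of L dB is a gain of −L dB): F_i = 10^(NF_i/10), G_i = 10^(G_i,dB/10)
  Stage 1: F_1 = 10^(0.691/10) = 1.172, G_1 = 10^(17.1/10) = 51.29
  Stage 2: F_2 = 10^(4.94/10) = 3.119, G_2 = 10^(12.1/10) = 16.22
  Stage 3: F_3 = 10^(7.56/10) = 5.702, G_3 = 10^(−6.47/10) = 0.2254
  Stage 4: F_4 = 10^(7.26/10) = 5.321, G_4 = 10^(37.1/10) = 5129
Friis cascade:
  F = 1.172 + (3.119 − 1)/51.29 + (5.702 − 1)/831.8 + (5.321 − 1)/187.5 = 1.242
NF = 10 log₁₀(1.242) = 0.94 dB

0.94 dB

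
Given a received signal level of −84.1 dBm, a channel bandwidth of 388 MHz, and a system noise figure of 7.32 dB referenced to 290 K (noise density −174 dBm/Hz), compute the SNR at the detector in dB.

Noise floor: N = −174 + 10 log₁₀(B) + NF
10 log₁₀(3.88×10⁸) = 85.89 dB
N = −174 + 85.89 + 7.32 = −80.79 dBm
SNR = P_sig − N = −84.1 − (−80.79) = −3.31 dB → −3.3 dB

−3.3 dB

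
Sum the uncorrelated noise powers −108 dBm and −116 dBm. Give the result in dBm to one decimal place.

−107.4 dBm

Convert to linear, add, convert back:
P₁ = 1.58×10⁻¹⁴ W, P₂ = 2.51×10⁻¹⁵ W
P_tot = 1.84×10⁻¹⁴ W → 10 log₁₀(P_tot / 10⁻³) = −107.4 dBm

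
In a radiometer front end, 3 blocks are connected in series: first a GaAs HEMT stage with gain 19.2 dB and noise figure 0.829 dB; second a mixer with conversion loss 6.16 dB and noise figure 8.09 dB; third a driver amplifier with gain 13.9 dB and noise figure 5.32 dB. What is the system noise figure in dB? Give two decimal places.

1.45 dB

Convert to linear (a loss of L dB is a gain of −L dB): F_i = 10^(NF_i/10), G_i = 10^(G_i,dB/10)
  Stage 1: F_1 = 10^(0.829/10) = 1.210, G_1 = 10^(19.2/10) = 83.18
  Stage 2: F_2 = 10^(8.09/10) = 6.442, G_2 = 10^(−6.16/10) = 0.2421
  Stage 3: F_3 = 10^(5.32/10) = 3.404, G_3 = 10^(13.9/10) = 24.55
Friis cascade:
  F = 1.210 + (6.442 − 1)/83.18 + (3.404 − 1)/20.14 = 1.395
NF = 10 log₁₀(1.395) = 1.45 dB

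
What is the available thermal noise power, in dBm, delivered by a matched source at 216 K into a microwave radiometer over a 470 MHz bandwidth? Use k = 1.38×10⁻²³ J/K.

P_n = kTB = 1.38×10⁻²³ × 216 × 4.70×10⁸ = 1.40×10⁻¹² W
In dBm: 10 log₁₀(1.40×10⁻¹² / 10⁻³) = −88.5 dBm

−88.5 dBm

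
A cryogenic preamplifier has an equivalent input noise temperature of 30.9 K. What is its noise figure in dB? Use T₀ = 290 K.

0.440 dB

F = 1 + T_e/T₀ = 1 + 30.9/290 = 1.10655
NF = 10 log₁₀(1.10655) = 0.440 dB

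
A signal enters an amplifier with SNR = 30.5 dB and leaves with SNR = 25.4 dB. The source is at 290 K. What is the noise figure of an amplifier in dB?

NF (dB) = SNR_in(dB) − SNR_out(dB) when the source is at T₀
NF = 30.5 − 25.4 = 5.1 dB

5.1 dB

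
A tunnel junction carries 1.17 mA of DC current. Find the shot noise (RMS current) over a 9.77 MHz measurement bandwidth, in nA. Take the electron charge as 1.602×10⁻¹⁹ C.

60.5 nA

I_n = √(2qI·B)
2qI·B = 2 × 1.602×10⁻¹⁹ × 1.17×10⁻³ × 9.77×10⁶ = 3.66×10⁻¹⁵ A²
I_n = √(3.66×10⁻¹⁵) = 6.05×10⁻⁸ A = 60.5 nA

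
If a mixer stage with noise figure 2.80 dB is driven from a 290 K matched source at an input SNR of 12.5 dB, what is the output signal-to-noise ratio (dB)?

By definition F = SNR_in/SNR_out, so in dB: SNR_out = SNR_in − NF
SNR_out = 12.5 − 2.80 = 9.70 dB

9.70 dB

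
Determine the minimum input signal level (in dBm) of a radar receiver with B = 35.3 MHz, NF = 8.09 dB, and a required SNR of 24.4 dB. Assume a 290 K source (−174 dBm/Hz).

−66.0 dBm

Sensitivity = −174 + 10 log₁₀(B) + NF + SNR_min
= −174 + 75.48 + 8.09 + 24.4
= −66.03 dBm → −66.0 dBm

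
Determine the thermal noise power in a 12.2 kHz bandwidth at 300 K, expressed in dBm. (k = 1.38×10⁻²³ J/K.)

−133.0 dBm

P_n = kTB = 1.38×10⁻²³ × 300 × 1.22×10⁴ = 5.05×10⁻¹⁷ W
In dBm: 10 log₁₀(5.05×10⁻¹⁷ / 10⁻³) = −133.0 dBm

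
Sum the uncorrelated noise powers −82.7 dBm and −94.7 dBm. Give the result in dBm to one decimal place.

−82.4 dBm

Convert to linear, add, convert back:
P₁ = 5.37×10⁻¹² W, P₂ = 3.39×10⁻¹³ W
P_tot = 5.71×10⁻¹² W → 10 log₁₀(P_tot / 10⁻³) = −82.4 dBm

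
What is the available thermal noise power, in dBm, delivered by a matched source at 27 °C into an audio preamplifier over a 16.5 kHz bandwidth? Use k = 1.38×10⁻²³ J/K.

−131.7 dBm

T = 27 °C + 273.15 = 300.15 K
P_n = kTB = 1.38×10⁻²³ × 300.15 × 1.65×10⁴ = 6.83×10⁻¹⁷ W
In dBm: 10 log₁₀(6.83×10⁻¹⁷ / 10⁻³) = −131.7 dBm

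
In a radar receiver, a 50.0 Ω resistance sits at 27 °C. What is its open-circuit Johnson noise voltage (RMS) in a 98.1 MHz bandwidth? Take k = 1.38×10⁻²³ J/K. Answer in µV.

9.01 µV

T = 27 °C + 273.15 = 300.15 K
V_n = √(4kTRB)
4kTRB = 4 × 1.38×10⁻²³ × 300.15 × 5.00×10¹ × 9.81×10⁷ = 8.13×10⁻¹¹ V²
V_n = √(8.13×10⁻¹¹) = 9.01×10⁻⁶ V = 9.01 µV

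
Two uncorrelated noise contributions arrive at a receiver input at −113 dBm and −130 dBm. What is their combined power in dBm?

−112.9 dBm

Convert to linear, add, convert back:
P₁ = 5.01×10⁻¹⁵ W, P₂ = 1.00×10⁻¹⁶ W
P_tot = 5.11×10⁻¹⁵ W → 10 log₁₀(P_tot / 10⁻³) = −112.9 dBm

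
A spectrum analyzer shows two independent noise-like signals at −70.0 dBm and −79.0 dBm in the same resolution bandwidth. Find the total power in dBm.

Convert to linear, add, convert back:
P₁ = 1.00×10⁻¹⁰ W, P₂ = 1.26×10⁻¹¹ W
P_tot = 1.13×10⁻¹⁰ W → 10 log₁₀(P_tot / 10⁻³) = −69.5 dBm

−69.5 dBm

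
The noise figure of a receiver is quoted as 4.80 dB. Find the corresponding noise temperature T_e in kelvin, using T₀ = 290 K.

F = 10^(4.80/10) = 3.01995
T_e = (F − 1)·T₀ = (3.01995 − 1) × 290 = 586 K

586 K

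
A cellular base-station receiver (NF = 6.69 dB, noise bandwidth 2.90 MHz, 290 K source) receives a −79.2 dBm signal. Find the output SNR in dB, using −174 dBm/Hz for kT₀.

Noise floor: N = −174 + 10 log₁₀(B) + NF
10 log₁₀(2.90×10⁶) = 64.62 dB
N = −174 + 64.62 + 6.69 = −102.69 dBm
SNR = P_sig − N = −79.2 − (−102.69) = 23.49 dB → 23.5 dB

23.5 dB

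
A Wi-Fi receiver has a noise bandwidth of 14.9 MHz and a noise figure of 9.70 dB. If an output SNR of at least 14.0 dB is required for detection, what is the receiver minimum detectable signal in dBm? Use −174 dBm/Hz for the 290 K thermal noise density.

−78.6 dBm

Sensitivity = −174 + 10 log₁₀(B) + NF + SNR_min
= −174 + 71.73 + 9.70 + 14.0
= −78.57 dBm → −78.6 dBm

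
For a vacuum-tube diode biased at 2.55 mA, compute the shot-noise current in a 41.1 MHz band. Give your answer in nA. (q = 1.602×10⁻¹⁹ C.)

I_n = √(2qI·B)
2qI·B = 2 × 1.602×10⁻¹⁹ × 2.55×10⁻³ × 4.11×10⁷ = 3.36×10⁻¹⁴ A²
I_n = √(3.36×10⁻¹⁴) = 1.83×10⁻⁷ A = 183 nA

183 nA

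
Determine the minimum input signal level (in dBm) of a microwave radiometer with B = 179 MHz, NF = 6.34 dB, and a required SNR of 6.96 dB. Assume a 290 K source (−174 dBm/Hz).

Sensitivity = −174 + 10 log₁₀(B) + NF + SNR_min
= −174 + 82.53 + 6.34 + 6.96
= −78.17 dBm → −78.2 dBm

−78.2 dBm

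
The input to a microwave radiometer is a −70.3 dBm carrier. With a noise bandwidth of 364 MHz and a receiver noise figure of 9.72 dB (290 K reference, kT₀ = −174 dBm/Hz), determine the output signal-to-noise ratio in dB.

8.4 dB

Noise floor: N = −174 + 10 log₁₀(B) + NF
10 log₁₀(3.64×10⁸) = 85.61 dB
N = −174 + 85.61 + 9.72 = −78.67 dBm
SNR = P_sig − N = −70.3 − (−78.67) = 8.37 dB → 8.4 dB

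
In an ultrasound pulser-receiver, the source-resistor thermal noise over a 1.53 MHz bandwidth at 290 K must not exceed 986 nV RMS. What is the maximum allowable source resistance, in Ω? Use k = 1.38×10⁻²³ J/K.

Johnson–Nyquist: V_n = √(4kTRB) ⇒ R = V_n² / (4kTB)
4kTB = 4 × 1.38×10⁻²³ × 290 × 1.53×10⁶ = 2.45×10⁻¹⁴
R = (9.86×10⁻⁷)² / 2.45×10⁻¹⁴ = 3.97×10¹ Ω = 39.7 Ω

39.7 Ω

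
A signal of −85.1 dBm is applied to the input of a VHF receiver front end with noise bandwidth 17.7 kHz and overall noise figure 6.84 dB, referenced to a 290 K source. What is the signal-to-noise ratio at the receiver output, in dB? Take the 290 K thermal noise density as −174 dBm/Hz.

39.6 dB

Noise floor: N = −174 + 10 log₁₀(B) + NF
10 log₁₀(1.77×10⁴) = 42.48 dB
N = −174 + 42.48 + 6.84 = −124.68 dBm
SNR = P_sig − N = −85.1 − (−124.68) = 39.58 dB → 39.6 dB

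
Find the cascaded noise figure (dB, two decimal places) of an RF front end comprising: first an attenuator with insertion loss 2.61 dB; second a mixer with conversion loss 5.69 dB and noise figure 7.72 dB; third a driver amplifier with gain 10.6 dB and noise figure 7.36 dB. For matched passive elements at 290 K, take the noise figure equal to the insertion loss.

Convert to linear (a loss of L dB is a gain of −L dB): F_i = 10^(NF_i/10), G_i = 10^(G_i,dB/10)
  Stage 1: F_1 = 10^(2.61/10) = 1.824, G_1 = 10^(−2.61/10) = 0.5483
  Stage 2: F_2 = 10^(7.72/10) = 5.916, G_2 = 10^(−5.69/10) = 0.2698
  Stage 3: F_3 = 10^(7.36/10) = 5.445, G_3 = 10^(10.6/10) = 11.48
Friis cascade:
  F = 1.824 + (5.916 − 1)/0.5483 + (5.445 − 1)/0.1479 = 40.84
NF = 10 log₁₀(40.84) = 16.11 dB

16.11 dB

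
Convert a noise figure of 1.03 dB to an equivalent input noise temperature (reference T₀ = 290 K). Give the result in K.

F = 10^(1.03/10) = 1.26765
T_e = (F − 1)·T₀ = (1.26765 − 1) × 290 = 77.6 K

77.6 K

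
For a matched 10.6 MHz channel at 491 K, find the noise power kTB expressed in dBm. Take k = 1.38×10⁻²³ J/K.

−101.4 dBm

P_n = kTB = 1.38×10⁻²³ × 491 × 1.06×10⁷ = 7.18×10⁻¹⁴ W
In dBm: 10 log₁₀(7.18×10⁻¹⁴ / 10⁻³) = −101.4 dBm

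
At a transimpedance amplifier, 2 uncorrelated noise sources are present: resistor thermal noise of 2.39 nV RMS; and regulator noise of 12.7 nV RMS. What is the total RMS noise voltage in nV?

Uncorrelated sources add in power (mean-square): V_tot = √(ΣV_i²)
V_tot = √[(2.39×10⁻⁹)² + (1.27×10⁻⁸)²] = 1.29×10⁻⁸ V = 12.9 nV

12.9 nV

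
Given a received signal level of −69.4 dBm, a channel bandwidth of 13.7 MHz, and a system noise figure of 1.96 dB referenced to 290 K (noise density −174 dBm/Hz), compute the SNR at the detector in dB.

31.3 dB

Noise floor: N = −174 + 10 log₁₀(B) + NF
10 log₁₀(1.37×10⁷) = 71.37 dB
N = −174 + 71.37 + 1.96 = −100.67 dBm
SNR = P_sig − N = −69.4 − (−100.67) = 31.27 dB → 31.3 dB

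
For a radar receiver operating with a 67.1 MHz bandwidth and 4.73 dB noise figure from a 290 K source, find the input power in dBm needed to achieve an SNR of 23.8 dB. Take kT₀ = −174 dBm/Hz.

Sensitivity = −174 + 10 log₁₀(B) + NF + SNR_min
= −174 + 78.27 + 4.73 + 23.8
= −67.20 dBm → −67.2 dBm

−67.2 dBm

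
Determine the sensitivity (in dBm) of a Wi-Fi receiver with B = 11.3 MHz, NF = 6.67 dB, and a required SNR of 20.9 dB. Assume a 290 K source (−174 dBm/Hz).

Sensitivity = −174 + 10 log₁₀(B) + NF + SNR_min
= −174 + 70.53 + 6.67 + 20.9
= −75.90 dBm → −75.9 dBm

−75.9 dBm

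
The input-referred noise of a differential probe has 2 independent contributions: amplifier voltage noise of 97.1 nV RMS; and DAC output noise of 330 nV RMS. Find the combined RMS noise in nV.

Uncorrelated sources add in power (mean-square): V_tot = √(ΣV_i²)
V_tot = √[(9.71×10⁻⁸)² + (3.30×10⁻⁷)²] = 3.44×10⁻⁷ V = 344 nV

344 nV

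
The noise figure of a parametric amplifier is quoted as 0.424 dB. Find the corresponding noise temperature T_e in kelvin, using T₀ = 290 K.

F = 10^(0.424/10) = 1.10255
T_e = (F − 1)·T₀ = (1.10255 − 1) × 290 = 29.7 K

29.7 K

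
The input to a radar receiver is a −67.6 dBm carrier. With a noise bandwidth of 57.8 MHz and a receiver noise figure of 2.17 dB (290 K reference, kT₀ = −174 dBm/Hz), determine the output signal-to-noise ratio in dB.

26.6 dB

Noise floor: N = −174 + 10 log₁₀(B) + NF
10 log₁₀(5.78×10⁷) = 77.62 dB
N = −174 + 77.62 + 2.17 = −94.21 dBm
SNR = P_sig − N = −67.6 − (−94.21) = 26.61 dB → 26.6 dB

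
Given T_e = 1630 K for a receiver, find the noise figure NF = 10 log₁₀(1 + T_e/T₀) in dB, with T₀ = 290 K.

8.21 dB

F = 1 + T_e/T₀ = 1 + 1630/290 = 6.62069
NF = 10 log₁₀(6.62069) = 8.21 dB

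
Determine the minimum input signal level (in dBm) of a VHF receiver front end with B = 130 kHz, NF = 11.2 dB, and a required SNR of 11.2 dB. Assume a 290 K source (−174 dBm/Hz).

−100.5 dBm

Sensitivity = −174 + 10 log₁₀(B) + NF + SNR_min
= −174 + 51.14 + 11.2 + 11.2
= −100.46 dBm → −100.5 dBm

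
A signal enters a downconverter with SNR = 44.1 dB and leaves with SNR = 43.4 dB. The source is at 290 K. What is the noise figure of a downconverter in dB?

0.7 dB

NF (dB) = SNR_in(dB) − SNR_out(dB) when the source is at T₀
NF = 44.1 − 43.4 = 0.7 dB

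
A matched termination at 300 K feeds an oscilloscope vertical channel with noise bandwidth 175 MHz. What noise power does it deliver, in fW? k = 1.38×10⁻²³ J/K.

724 fW

P_n = kTB = 1.38×10⁻²³ × 300 × 1.75×10⁸ = 7.25×10⁻¹³ W = 724 fW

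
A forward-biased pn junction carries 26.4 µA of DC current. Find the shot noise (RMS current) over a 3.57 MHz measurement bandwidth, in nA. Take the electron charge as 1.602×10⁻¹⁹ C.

I_n = √(2qI·B)
2qI·B = 2 × 1.602×10⁻¹⁹ × 2.64×10⁻⁵ × 3.57×10⁶ = 3.02×10⁻¹⁷ A²
I_n = √(3.02×10⁻¹⁷) = 5.50×10⁻⁹ A = 5.50 nA

5.50 nA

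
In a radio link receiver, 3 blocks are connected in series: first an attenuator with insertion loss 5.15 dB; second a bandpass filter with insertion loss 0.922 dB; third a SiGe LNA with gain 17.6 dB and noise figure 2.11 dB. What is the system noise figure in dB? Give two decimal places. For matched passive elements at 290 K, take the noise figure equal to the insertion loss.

Convert to linear (a loss of L dB is a gain of −L dB): F_i = 10^(NF_i/10), G_i = 10^(G_i,dB/10)
  Stage 1: F_1 = 10^(5.15/10) = 3.273, G_1 = 10^(−5.15/10) = 0.3055
  Stage 2: F_2 = 10^(0.922/10) = 1.237, G_2 = 10^(−0.922/10) = 0.8087
  Stage 3: F_3 = 10^(2.11/10) = 1.626, G_3 = 10^(17.6/10) = 57.54
Friis cascade:
  F = 3.273 + (1.237 − 1)/0.3055 + (1.626 − 1)/0.2471 = 6.580
NF = 10 log₁₀(6.580) = 8.18 dB

8.18 dB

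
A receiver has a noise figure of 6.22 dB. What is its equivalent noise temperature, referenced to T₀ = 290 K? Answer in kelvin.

925 K

F = 10^(6.22/10) = 4.18794
T_e = (F − 1)·T₀ = (4.18794 − 1) × 290 = 925 K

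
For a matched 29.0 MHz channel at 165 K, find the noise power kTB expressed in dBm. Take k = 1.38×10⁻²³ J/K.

P_n = kTB = 1.38×10⁻²³ × 165 × 2.90×10⁷ = 6.60×10⁻¹⁴ W
In dBm: 10 log₁₀(6.60×10⁻¹⁴ / 10⁻³) = −101.8 dBm

−101.8 dBm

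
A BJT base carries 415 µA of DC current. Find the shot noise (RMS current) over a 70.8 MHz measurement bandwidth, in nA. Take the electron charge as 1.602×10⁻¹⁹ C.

97.0 nA

I_n = √(2qI·B)
2qI·B = 2 × 1.602×10⁻¹⁹ × 4.15×10⁻⁴ × 7.08×10⁷ = 9.41×10⁻¹⁵ A²
I_n = √(9.41×10⁻¹⁵) = 9.70×10⁻⁸ A = 97.0 nA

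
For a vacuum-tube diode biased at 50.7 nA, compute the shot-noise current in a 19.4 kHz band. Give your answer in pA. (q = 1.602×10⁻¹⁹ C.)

17.8 pA

I_n = √(2qI·B)
2qI·B = 2 × 1.602×10⁻¹⁹ × 5.07×10⁻⁸ × 1.94×10⁴ = 3.15×10⁻²² A²
I_n = √(3.15×10⁻²²) = 1.78×10⁻¹¹ A = 17.8 pA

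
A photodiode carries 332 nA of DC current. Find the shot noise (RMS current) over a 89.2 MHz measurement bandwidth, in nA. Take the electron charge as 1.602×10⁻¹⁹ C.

I_n = √(2qI·B)
2qI·B = 2 × 1.602×10⁻¹⁹ × 3.32×10⁻⁷ × 8.92×10⁷ = 9.49×10⁻¹⁸ A²
I_n = √(9.49×10⁻¹⁸) = 3.08×10⁻⁹ A = 3.08 nA

3.08 nA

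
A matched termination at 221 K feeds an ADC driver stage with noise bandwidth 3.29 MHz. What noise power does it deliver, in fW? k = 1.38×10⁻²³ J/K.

10.0 fW

P_n = kTB = 1.38×10⁻²³ × 221 × 3.29×10⁶ = 1.00×10⁻¹⁴ W = 10.0 fW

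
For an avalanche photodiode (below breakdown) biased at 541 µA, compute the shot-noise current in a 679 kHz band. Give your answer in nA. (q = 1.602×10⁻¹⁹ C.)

I_n = √(2qI·B)
2qI·B = 2 × 1.602×10⁻¹⁹ × 5.41×10⁻⁴ × 6.79×10⁵ = 1.18×10⁻¹⁶ A²
I_n = √(1.18×10⁻¹⁶) = 1.08×10⁻⁸ A = 10.8 nA

10.8 nA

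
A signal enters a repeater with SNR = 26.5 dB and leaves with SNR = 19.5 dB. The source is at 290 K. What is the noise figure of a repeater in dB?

NF (dB) = SNR_in(dB) − SNR_out(dB) when the source is at T₀
NF = 26.5 − 19.5 = 7.0 dB

7.0 dB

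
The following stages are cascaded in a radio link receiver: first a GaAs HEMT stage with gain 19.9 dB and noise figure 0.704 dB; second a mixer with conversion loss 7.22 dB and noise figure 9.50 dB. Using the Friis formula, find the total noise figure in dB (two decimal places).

Convert to linear (a loss of L dB is a gain of −L dB): F_i = 10^(NF_i/10), G_i = 10^(G_i,dB/10)
  Stage 1: F_1 = 10^(0.704/10) = 1.176, G_1 = 10^(19.9/10) = 97.72
  Stage 2: F_2 = 10^(9.50/10) = 8.913, G_2 = 10^(−7.22/10) = 0.1897
Friis cascade:
  F = 1.176 + (8.913 − 1)/97.72 = 1.257
NF = 10 log₁₀(1.257) = 0.99 dB

0.99 dB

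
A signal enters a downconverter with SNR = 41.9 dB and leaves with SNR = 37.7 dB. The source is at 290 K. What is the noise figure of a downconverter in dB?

NF (dB) = SNR_in(dB) − SNR_out(dB) when the source is at T₀
NF = 41.9 − 37.7 = 4.2 dB

4.2 dB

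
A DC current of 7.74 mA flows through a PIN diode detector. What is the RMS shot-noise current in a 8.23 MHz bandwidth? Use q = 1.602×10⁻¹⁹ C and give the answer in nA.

143 nA

I_n = √(2qI·B)
2qI·B = 2 × 1.602×10⁻¹⁹ × 7.74×10⁻³ × 8.23×10⁶ = 2.04×10⁻¹⁴ A²
I_n = √(2.04×10⁻¹⁴) = 1.43×10⁻⁷ A = 143 nA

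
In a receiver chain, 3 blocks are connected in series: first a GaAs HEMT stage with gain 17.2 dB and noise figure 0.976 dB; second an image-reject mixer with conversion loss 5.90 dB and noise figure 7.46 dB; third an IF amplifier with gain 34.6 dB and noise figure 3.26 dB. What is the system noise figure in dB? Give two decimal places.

1.53 dB

Convert to linear (a loss of L dB is a gain of −L dB): F_i = 10^(NF_i/10), G_i = 10^(G_i,dB/10)
  Stage 1: F_1 = 10^(0.976/10) = 1.252, G_1 = 10^(17.2/10) = 52.48
  Stage 2: F_2 = 10^(7.46/10) = 5.572, G_2 = 10^(−5.90/10) = 0.2570
  Stage 3: F_3 = 10^(3.26/10) = 2.118, G_3 = 10^(34.6/10) = 2884
Friis cascade:
  F = 1.252 + (5.572 − 1)/52.48 + (2.118 − 1)/13.49 = 1.422
NF = 10 log₁₀(1.422) = 1.53 dB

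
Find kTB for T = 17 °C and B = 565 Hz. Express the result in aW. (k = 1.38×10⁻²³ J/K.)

T = 17 °C + 273.15 = 290.15 K
P_n = kTB = 1.38×10⁻²³ × 290.15 × 5.65×10² = 2.26×10⁻¹⁸ W = 2.26 aW

2.26 aW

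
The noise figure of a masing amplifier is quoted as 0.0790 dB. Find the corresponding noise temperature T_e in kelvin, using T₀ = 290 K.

5.32 K

F = 10^(0.0790/10) = 1.01836
T_e = (F − 1)·T₀ = (1.01836 − 1) × 290 = 5.32 K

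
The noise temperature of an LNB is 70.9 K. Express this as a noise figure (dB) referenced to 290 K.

0.950 dB

F = 1 + T_e/T₀ = 1 + 70.9/290 = 1.24448
NF = 10 log₁₀(1.24448) = 0.950 dB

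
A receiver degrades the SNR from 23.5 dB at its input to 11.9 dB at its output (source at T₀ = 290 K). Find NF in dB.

11.6 dB

NF (dB) = SNR_in(dB) − SNR_out(dB) when the source is at T₀
NF = 23.5 − 11.9 = 11.6 dB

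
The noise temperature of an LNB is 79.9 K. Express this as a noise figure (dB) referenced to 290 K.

1.06 dB

F = 1 + T_e/T₀ = 1 + 79.9/290 = 1.27552
NF = 10 log₁₀(1.27552) = 1.06 dB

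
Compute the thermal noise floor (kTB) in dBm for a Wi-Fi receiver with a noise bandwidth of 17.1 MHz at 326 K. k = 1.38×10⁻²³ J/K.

−101.1 dBm

P_n = kTB = 1.38×10⁻²³ × 326 × 1.71×10⁷ = 7.69×10⁻¹⁴ W
In dBm: 10 log₁₀(7.69×10⁻¹⁴ / 10⁻³) = −101.1 dBm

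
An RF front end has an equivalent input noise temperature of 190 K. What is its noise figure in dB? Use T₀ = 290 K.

2.19 dB

F = 1 + T_e/T₀ = 1 + 190/290 = 1.65517
NF = 10 log₁₀(1.65517) = 2.19 dB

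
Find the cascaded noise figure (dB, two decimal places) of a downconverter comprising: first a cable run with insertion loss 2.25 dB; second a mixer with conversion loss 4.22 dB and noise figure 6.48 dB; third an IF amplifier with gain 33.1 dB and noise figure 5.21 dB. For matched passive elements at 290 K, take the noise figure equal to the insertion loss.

Convert to linear (a loss of L dB is a gain of −L dB): F_i = 10^(NF_i/10), G_i = 10^(G_i,dB/10)
  Stage 1: F_1 = 10^(2.25/10) = 1.679, G_1 = 10^(−2.25/10) = 0.5957
  Stage 2: F_2 = 10^(6.48/10) = 4.446, G_2 = 10^(−4.22/10) = 0.3784
  Stage 3: F_3 = 10^(5.21/10) = 3.319, G_3 = 10^(33.1/10) = 2042
Friis cascade:
  F = 1.679 + (4.446 − 1)/0.5957 + (3.319 − 1)/0.2254 = 17.75
NF = 10 log₁₀(17.75) = 12.49 dB

12.49 dB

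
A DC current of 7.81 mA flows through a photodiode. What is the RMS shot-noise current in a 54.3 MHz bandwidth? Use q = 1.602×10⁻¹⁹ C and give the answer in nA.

369 nA

I_n = √(2qI·B)
2qI·B = 2 × 1.602×10⁻¹⁹ × 7.81×10⁻³ × 5.43×10⁷ = 1.36×10⁻¹³ A²
I_n = √(1.36×10⁻¹³) = 3.69×10⁻⁷ A = 369 nA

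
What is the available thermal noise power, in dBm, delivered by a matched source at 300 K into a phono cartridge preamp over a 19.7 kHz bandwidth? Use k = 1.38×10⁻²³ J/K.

P_n = kTB = 1.38×10⁻²³ × 300 × 1.97×10⁴ = 8.16×10⁻¹⁷ W
In dBm: 10 log₁₀(8.16×10⁻¹⁷ / 10⁻³) = −130.9 dBm

−130.9 dBm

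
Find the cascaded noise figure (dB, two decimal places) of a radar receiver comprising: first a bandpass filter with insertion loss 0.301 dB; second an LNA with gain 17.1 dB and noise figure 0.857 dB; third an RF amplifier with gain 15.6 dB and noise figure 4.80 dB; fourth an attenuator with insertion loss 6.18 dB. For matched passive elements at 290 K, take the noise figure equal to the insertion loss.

1.30 dB

Convert to linear (a loss of L dB is a gain of −L dB): F_i = 10^(NF_i/10), G_i = 10^(G_i,dB/10)
  Stage 1: F_1 = 10^(0.301/10) = 1.072, G_1 = 10^(−0.301/10) = 0.9330
  Stage 2: F_2 = 10^(0.857/10) = 1.218, G_2 = 10^(17.1/10) = 51.29
  Stage 3: F_3 = 10^(4.80/10) = 3.020, G_3 = 10^(15.6/10) = 36.31
  Stage 4: F_4 = 10^(6.18/10) = 4.150, G_4 = 10^(−6.18/10) = 0.2410
Friis cascade:
  F = 1.072 + (1.218 − 1)/0.9330 + (3.020 − 1)/47.85 + (4.150 − 1)/1737 = 1.350
NF = 10 log₁₀(1.350) = 1.30 dB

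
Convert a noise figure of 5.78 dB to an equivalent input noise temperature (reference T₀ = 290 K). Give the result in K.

807 K

F = 10^(5.78/10) = 3.78443
T_e = (F − 1)·T₀ = (3.78443 − 1) × 290 = 807 K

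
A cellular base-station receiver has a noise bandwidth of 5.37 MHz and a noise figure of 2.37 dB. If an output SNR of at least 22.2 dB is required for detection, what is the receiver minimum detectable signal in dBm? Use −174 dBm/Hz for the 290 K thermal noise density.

Sensitivity = −174 + 10 log₁₀(B) + NF + SNR_min
= −174 + 67.3 + 2.37 + 22.2
= −82.13 dBm → −82.1 dBm

−82.1 dBm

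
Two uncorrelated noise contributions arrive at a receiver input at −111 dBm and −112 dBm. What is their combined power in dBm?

Convert to linear, add, convert back:
P₁ = 7.94×10⁻¹⁵ W, P₂ = 6.31×10⁻¹⁵ W
P_tot = 1.43×10⁻¹⁴ W → 10 log₁₀(P_tot / 10⁻³) = −108.5 dBm

−108.5 dBm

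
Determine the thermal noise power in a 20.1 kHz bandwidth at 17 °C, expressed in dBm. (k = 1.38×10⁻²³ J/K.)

T = 17 °C + 273.15 = 290.15 K
P_n = kTB = 1.38×10⁻²³ × 290.15 × 2.01×10⁴ = 8.05×10⁻¹⁷ W
In dBm: 10 log₁₀(8.05×10⁻¹⁷ / 10⁻³) = −130.9 dBm

−130.9 dBm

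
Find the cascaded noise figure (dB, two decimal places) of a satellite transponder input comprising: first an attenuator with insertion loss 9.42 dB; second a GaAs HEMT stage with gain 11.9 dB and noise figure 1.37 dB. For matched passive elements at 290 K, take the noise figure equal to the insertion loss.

10.79 dB

Convert to linear (a loss of L dB is a gain of −L dB): F_i = 10^(NF_i/10), G_i = 10^(G_i,dB/10)
  Stage 1: F_1 = 10^(9.42/10) = 8.750, G_1 = 10^(−9.42/10) = 0.1143
  Stage 2: F_2 = 10^(1.37/10) = 1.371, G_2 = 10^(11.9/10) = 15.49
Friis cascade:
  F = 8.750 + (1.371 − 1)/0.1143 = 11.99
NF = 10 log₁₀(11.99) = 10.79 dB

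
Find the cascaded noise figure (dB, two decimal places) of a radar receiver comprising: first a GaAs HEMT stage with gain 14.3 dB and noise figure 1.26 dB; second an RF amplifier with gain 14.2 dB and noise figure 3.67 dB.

1.42 dB

Convert to linear (a loss of L dB is a gain of −L dB): F_i = 10^(NF_i/10), G_i = 10^(G_i,dB/10)
  Stage 1: F_1 = 10^(1.26/10) = 1.337, G_1 = 10^(14.3/10) = 26.92
  Stage 2: F_2 = 10^(3.67/10) = 2.328, G_2 = 10^(14.2/10) = 26.30
Friis cascade:
  F = 1.337 + (2.328 − 1)/26.92 = 1.386
NF = 10 log₁₀(1.386) = 1.42 dB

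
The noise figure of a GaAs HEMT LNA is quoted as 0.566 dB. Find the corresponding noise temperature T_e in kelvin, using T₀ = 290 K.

40.4 K

F = 10^(0.566/10) = 1.1392
T_e = (F − 1)·T₀ = (1.1392 − 1) × 290 = 40.4 K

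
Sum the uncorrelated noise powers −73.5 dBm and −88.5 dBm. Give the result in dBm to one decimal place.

−73.4 dBm

Convert to linear, add, convert back:
P₁ = 4.47×10⁻¹¹ W, P₂ = 1.41×10⁻¹² W
P_tot = 4.61×10⁻¹¹ W → 10 log₁₀(P_tot / 10⁻³) = −73.4 dBm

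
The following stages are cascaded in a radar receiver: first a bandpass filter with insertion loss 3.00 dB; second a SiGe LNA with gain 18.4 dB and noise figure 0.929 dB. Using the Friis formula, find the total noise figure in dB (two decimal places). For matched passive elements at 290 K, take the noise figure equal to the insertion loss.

Convert to linear (a loss of L dB is a gain of −L dB): F_i = 10^(NF_i/10), G_i = 10^(G_i,dB/10)
  Stage 1: F_1 = 10^(3.00/10) = 1.995, G_1 = 10^(−3.00/10) = 0.5012
  Stage 2: F_2 = 10^(0.929/10) = 1.239, G_2 = 10^(18.4/10) = 69.18
Friis cascade:
  F = 1.995 + (1.239 − 1)/0.5012 = 2.471
NF = 10 log₁₀(2.471) = 3.93 dB

3.93 dB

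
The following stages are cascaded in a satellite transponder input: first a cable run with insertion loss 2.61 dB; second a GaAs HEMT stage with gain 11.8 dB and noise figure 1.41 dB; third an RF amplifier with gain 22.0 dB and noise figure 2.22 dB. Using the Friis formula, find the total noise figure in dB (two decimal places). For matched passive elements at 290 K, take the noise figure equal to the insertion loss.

4.16 dB

Convert to linear (a loss of L dB is a gain of −L dB): F_i = 10^(NF_i/10), G_i = 10^(G_i,dB/10)
  Stage 1: F_1 = 10^(2.61/10) = 1.824, G_1 = 10^(−2.61/10) = 0.5483
  Stage 2: F_2 = 10^(1.41/10) = 1.384, G_2 = 10^(11.8/10) = 15.14
  Stage 3: F_3 = 10^(2.22/10) = 1.667, G_3 = 10^(22.0/10) = 158.5
Friis cascade:
  F = 1.824 + (1.384 − 1)/0.5483 + (1.667 − 1)/8.299 = 2.604
NF = 10 log₁₀(2.604) = 4.16 dB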